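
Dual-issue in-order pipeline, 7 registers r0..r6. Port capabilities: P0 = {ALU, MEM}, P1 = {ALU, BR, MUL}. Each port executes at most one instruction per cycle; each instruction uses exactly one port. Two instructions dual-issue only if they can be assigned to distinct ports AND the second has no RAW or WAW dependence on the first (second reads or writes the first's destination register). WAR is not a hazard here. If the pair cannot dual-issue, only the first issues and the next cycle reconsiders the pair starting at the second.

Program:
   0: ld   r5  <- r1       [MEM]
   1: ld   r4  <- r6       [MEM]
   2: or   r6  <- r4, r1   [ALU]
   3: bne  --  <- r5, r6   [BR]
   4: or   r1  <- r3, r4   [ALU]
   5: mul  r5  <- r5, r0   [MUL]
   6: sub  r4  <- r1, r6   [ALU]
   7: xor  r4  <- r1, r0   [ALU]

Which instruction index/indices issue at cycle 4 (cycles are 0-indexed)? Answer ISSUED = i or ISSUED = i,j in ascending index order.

t=0 i0:ld.MEM ; no-port MEM/MEM
t=1 i1:ld.MEM ; RAW r4
t=2 i2:or.ALU ; RAW r6
t=3 i3&i4:bne.BR;or.ALU ; dual
t=4 i5&i6:mul.MUL;sub.ALU ; dual
t=5 i7:xor.ALU ; tail

ISSUED = 5,6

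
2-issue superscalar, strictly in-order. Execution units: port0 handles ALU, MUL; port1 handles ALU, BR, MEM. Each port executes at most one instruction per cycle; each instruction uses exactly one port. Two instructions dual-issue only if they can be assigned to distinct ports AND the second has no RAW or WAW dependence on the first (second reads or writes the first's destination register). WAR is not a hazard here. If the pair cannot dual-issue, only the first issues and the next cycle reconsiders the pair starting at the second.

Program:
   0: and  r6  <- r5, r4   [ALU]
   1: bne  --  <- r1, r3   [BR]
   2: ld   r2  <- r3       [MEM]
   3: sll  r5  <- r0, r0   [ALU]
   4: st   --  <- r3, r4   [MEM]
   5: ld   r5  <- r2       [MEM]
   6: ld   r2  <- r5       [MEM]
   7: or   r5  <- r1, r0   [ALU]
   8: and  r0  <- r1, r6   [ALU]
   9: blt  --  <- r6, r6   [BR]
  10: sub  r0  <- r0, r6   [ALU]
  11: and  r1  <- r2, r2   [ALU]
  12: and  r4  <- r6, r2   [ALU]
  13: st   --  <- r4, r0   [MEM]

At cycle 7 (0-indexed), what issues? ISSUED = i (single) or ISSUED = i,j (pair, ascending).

  cy0 -> i0,i1 (and.ALU bne.BR) dual
  cy1 -> i2,i3 (ld.MEM sll.ALU) dual
  cy2 -> i4 (st.MEM) no-port MEM/MEM
  cy3 -> i5 (ld.MEM) no-port MEM/MEM
  cy4 -> i6,i7 (ld.MEM or.ALU) dual
  cy5 -> i8,i9 (and.ALU blt.BR) dual
  cy6 -> i10,i11 (sub.ALU and.ALU) dual
  cy7 -> i12 (and.ALU) RAW r4
  cy8 -> i13 (st.MEM) tail

ISSUED = 12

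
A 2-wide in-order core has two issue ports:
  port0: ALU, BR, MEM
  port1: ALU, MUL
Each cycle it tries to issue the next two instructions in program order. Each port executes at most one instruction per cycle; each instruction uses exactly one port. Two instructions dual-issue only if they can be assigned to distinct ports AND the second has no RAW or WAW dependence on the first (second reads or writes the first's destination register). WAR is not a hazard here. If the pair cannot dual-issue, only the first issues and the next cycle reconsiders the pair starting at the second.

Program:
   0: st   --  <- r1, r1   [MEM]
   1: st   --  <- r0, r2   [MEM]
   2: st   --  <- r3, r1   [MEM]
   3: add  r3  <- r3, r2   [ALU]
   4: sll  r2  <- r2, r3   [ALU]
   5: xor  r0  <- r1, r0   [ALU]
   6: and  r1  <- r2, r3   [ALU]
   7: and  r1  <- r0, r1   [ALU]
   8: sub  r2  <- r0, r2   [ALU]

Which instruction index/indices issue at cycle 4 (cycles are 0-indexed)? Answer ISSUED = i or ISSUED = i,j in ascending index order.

ISSUED = 6

  cy0 -> i0 (st.MEM) no-port MEM/MEM
  cy1 -> i1 (st.MEM) no-port MEM/MEM
  cy2 -> i2+i3 (st.MEM+add.ALU) dual
  cy3 -> i4+i5 (sll.ALU+xor.ALU) dual
  cy4 -> i6 (and.ALU) RAW+WAW r1
  cy5 -> i7+i8 (and.ALU+sub.ALU) dual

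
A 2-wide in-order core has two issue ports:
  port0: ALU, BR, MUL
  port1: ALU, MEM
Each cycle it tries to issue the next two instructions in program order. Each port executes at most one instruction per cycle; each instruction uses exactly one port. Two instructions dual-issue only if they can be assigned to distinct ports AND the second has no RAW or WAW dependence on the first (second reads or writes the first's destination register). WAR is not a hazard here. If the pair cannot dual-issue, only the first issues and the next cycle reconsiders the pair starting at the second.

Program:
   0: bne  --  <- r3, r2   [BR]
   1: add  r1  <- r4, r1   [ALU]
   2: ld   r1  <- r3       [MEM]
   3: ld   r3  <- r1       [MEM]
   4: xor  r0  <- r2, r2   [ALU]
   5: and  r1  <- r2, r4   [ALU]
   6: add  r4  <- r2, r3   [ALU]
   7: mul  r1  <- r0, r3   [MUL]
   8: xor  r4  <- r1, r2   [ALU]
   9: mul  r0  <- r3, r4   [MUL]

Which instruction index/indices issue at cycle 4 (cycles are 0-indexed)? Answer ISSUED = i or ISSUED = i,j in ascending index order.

ISSUED = 7

#0 head=0: bne.BR+add.ALU i0&i1 dual
#1 head=2: ld.MEM i2 no-port MEM/MEM
#2 head=3: ld.MEM+xor.ALU i3&i4 dual
#3 head=5: and.ALU+add.ALU i5&i6 dual
#4 head=7: mul.MUL i7 RAW r1
#5 head=8: xor.ALU i8 RAW r4
#6 head=9: mul.MUL i9 tail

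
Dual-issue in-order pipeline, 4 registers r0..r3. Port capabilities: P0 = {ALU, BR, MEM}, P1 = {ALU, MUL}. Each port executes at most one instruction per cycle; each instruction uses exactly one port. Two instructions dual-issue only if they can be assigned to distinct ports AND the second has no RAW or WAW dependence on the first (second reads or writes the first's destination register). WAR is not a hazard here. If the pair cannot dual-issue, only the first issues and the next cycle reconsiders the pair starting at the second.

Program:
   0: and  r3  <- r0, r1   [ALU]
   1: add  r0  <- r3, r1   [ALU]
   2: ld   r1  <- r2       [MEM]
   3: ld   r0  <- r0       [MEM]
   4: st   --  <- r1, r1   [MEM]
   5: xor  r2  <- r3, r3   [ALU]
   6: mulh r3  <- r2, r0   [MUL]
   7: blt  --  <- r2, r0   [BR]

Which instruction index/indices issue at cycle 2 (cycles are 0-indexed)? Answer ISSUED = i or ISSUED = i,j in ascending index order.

c0: i0 and.ALU  RAW r3
c1: i1,i2 add.ALU/ld.MEM  2-wide
c2: i3 ld.MEM  no-port MEM/MEM
c3: i4,i5 st.MEM/xor.ALU  2-wide
c4: i6,i7 mulh.MUL/blt.BR  2-wide

ISSUED = 3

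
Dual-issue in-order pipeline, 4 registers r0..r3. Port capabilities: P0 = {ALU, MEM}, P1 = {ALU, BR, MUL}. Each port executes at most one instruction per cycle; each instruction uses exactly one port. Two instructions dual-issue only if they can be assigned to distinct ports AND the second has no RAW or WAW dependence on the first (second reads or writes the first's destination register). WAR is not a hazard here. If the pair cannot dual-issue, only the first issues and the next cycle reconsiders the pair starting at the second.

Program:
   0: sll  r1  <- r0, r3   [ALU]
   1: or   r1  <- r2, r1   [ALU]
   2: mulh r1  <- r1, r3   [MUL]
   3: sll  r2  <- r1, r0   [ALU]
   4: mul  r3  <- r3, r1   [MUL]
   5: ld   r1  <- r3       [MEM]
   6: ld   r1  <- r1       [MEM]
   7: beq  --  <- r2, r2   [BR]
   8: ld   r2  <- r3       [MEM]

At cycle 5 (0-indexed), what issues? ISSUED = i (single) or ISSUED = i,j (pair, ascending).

ISSUED = 6,7

#0 head=0: sll.ALU i0 RAW+WAW r1
#1 head=1: or.ALU i1 RAW+WAW r1
#2 head=2: mulh.MUL i2 RAW r1
#3 head=3: sll.ALU mul.MUL i3+i4 pair
#4 head=5: ld.MEM i5 no-port MEM/MEM
#5 head=6: ld.MEM beq.BR i6+i7 pair
#6 head=8: ld.MEM i8 tail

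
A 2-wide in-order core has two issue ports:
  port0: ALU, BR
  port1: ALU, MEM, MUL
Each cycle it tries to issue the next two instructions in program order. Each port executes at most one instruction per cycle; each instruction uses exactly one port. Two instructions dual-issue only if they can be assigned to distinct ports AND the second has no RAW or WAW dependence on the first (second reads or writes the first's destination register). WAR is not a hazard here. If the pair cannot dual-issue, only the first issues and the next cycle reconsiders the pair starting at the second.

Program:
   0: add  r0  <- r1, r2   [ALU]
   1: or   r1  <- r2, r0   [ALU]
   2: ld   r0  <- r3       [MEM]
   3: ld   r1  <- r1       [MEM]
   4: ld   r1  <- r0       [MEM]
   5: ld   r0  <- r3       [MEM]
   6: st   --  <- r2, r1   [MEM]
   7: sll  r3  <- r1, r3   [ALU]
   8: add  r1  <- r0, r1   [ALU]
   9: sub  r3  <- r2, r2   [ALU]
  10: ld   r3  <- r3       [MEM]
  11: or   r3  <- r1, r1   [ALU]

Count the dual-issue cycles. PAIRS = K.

PAIRS = 3

t=0 i0:add ; RAW r0
t=1 i1,i2:or/ld ; dual
t=2 i3:ld ; no-port MEM/MEM
t=3 i4:ld ; no-port MEM/MEM
t=4 i5:ld ; no-port MEM/MEM
t=5 i6,i7:st/sll ; dual
t=6 i8,i9:add/sub ; dual
t=7 i10:ld ; WAW r3
t=8 i11:or ; tail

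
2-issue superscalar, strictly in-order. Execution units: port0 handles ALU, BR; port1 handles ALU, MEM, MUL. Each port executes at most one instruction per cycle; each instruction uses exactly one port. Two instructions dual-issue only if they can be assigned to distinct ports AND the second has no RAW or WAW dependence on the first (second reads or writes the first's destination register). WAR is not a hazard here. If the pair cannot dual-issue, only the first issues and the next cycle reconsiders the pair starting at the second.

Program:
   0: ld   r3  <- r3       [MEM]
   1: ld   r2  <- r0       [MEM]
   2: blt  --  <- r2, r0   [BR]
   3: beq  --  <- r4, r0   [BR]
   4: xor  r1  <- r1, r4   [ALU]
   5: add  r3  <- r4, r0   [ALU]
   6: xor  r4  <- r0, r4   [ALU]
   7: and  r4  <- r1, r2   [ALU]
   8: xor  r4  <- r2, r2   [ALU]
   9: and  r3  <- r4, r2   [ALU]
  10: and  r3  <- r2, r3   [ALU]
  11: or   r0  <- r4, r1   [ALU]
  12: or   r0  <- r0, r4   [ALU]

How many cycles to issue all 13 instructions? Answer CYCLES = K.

CYCLES = 10

#0 head=0: ld.MEM i0 no-port MEM/MEM
#1 head=1: ld.MEM i1 RAW r2
#2 head=2: blt.BR i2 no-port BR/BR
#3 head=3: beq.BR xor.ALU i3&i4 2-wide
#4 head=5: add.ALU xor.ALU i5&i6 2-wide
#5 head=7: and.ALU i7 WAW r4
#6 head=8: xor.ALU i8 RAW r4
#7 head=9: and.ALU i9 RAW+WAW r3
#8 head=10: and.ALU or.ALU i10&i11 2-wide
#9 head=12: or.ALU i12 tail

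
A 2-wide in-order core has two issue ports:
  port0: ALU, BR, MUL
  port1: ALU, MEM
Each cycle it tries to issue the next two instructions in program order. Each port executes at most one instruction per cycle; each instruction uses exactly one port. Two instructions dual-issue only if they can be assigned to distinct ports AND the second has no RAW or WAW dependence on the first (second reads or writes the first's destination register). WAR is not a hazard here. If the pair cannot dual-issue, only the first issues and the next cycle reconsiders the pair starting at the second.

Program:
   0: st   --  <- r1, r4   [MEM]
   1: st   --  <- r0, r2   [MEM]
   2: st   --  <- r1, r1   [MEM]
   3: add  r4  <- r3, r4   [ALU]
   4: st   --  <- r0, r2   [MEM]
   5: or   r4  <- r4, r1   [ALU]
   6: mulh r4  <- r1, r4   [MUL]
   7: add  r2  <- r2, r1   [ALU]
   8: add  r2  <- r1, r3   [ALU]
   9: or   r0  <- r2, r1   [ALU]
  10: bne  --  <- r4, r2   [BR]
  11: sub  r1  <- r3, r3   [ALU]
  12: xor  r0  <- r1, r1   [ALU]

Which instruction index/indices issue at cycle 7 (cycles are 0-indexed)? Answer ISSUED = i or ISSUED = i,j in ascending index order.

ISSUED = 11

#0 head=0: st.MEM i0 no-port MEM/MEM
#1 head=1: st.MEM i1 no-port MEM/MEM
#2 head=2: st.MEM/add.ALU i2/i3 pair
#3 head=4: st.MEM/or.ALU i4/i5 pair
#4 head=6: mulh.MUL/add.ALU i6/i7 pair
#5 head=8: add.ALU i8 RAW r2
#6 head=9: or.ALU/bne.BR i9/i10 pair
#7 head=11: sub.ALU i11 RAW r1
#8 head=12: xor.ALU i12 tail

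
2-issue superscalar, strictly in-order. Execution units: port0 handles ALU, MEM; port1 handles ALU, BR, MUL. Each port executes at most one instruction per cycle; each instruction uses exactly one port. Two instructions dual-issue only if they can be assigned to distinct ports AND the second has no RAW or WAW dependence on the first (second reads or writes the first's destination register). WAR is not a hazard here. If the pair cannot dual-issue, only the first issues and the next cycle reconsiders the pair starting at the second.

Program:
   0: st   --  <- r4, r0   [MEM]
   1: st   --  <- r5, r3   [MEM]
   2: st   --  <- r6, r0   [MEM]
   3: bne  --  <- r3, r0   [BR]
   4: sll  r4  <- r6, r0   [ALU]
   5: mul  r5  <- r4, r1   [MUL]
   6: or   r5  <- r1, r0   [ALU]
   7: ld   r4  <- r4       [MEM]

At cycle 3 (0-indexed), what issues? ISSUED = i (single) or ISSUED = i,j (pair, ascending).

ISSUED = 4

[0] i0  st.MEM  -- no-port MEM/MEM
[1] i1  st.MEM  -- no-port MEM/MEM
[2] i2&i3  st.MEM;bne.BR  -- dual
[3] i4  sll.ALU  -- RAW r4
[4] i5  mul.MUL  -- WAW r5
[5] i6&i7  or.ALU;ld.MEM  -- dual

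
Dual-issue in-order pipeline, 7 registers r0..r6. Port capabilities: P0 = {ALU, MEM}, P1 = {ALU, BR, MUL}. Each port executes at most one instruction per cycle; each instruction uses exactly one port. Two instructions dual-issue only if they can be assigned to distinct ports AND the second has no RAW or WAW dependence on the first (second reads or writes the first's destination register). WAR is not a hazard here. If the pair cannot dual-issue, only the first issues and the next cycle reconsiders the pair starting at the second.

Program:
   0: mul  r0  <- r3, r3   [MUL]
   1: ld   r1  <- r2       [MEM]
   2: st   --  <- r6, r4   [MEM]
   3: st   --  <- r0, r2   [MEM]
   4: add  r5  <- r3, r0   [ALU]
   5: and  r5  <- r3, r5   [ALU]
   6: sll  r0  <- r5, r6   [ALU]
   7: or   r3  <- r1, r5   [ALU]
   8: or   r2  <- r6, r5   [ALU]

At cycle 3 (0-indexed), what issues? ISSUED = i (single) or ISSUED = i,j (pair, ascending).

ISSUED = 5

t=0 i0,i1:mul.MUL ld.MEM ; 2-wide
t=1 i2:st.MEM ; no-port MEM/MEM
t=2 i3,i4:st.MEM add.ALU ; 2-wide
t=3 i5:and.ALU ; RAW r5
t=4 i6,i7:sll.ALU or.ALU ; 2-wide
t=5 i8:or.ALU ; tail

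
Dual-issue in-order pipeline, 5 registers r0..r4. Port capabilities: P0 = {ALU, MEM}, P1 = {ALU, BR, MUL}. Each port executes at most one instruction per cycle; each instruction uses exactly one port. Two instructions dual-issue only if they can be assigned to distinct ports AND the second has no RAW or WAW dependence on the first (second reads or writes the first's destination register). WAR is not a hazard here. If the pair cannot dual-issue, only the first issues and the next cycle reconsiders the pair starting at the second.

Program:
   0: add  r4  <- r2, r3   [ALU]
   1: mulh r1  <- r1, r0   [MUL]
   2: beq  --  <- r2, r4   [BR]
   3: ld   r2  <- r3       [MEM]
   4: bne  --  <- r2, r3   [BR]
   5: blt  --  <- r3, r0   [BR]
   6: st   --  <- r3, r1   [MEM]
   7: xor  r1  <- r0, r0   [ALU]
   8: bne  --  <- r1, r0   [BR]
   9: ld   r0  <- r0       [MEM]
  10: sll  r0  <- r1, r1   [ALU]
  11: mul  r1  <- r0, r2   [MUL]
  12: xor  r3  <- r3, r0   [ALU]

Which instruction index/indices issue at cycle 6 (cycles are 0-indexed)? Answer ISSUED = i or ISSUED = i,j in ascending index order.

#0 head=0: add/mulh i0/i1 pair
#1 head=2: beq/ld i2/i3 pair
#2 head=4: bne i4 no-port BR/BR
#3 head=5: blt/st i5/i6 pair
#4 head=7: xor i7 RAW r1
#5 head=8: bne/ld i8/i9 pair
#6 head=10: sll i10 RAW r0
#7 head=11: mul/xor i11/i12 pair

ISSUED = 10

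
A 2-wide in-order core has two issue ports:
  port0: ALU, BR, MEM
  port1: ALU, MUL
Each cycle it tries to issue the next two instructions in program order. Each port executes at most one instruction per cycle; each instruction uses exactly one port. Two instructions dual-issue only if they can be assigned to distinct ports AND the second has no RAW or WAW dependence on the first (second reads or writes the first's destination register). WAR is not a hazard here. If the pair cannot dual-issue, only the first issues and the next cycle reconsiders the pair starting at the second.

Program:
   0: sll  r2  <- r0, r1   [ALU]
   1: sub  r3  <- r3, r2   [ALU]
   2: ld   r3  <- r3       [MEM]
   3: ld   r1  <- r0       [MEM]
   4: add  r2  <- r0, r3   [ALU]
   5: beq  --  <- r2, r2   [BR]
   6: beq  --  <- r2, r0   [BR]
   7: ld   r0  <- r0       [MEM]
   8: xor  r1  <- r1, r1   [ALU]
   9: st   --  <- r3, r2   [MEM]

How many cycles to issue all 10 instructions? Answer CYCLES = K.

t=0 i0:sll.ALU ; RAW r2
t=1 i1:sub.ALU ; RAW+WAW r3
t=2 i2:ld.MEM ; no-port MEM/MEM
t=3 i3&i4:ld.MEM/add.ALU ; pair
t=4 i5:beq.BR ; no-port BR/BR
t=5 i6:beq.BR ; no-port BR/MEM
t=6 i7&i8:ld.MEM/xor.ALU ; pair
t=7 i9:st.MEM ; tail

CYCLES = 8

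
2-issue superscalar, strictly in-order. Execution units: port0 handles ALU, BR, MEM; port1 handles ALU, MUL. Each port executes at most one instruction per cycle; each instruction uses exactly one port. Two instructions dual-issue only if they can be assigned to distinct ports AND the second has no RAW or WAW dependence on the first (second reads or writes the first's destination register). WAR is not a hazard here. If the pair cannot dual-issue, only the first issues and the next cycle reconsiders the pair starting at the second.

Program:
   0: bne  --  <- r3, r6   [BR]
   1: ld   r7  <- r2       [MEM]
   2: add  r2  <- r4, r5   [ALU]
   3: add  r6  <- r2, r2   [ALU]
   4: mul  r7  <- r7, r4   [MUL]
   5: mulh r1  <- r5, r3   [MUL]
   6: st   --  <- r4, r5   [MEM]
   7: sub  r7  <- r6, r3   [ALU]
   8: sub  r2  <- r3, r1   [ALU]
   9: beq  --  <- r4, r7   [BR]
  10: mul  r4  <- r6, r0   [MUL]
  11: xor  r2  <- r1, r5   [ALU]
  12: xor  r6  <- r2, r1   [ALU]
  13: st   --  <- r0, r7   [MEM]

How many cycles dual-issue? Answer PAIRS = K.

0. bne @i0  | no-port BR/MEM
1. ld add @i1/i2  | 2-wide
2. add mul @i3/i4  | 2-wide
3. mulh st @i5/i6  | 2-wide
4. sub sub @i7/i8  | 2-wide
5. beq mul @i9/i10  | 2-wide
6. xor @i11  | RAW r2
7. xor st @i12/i13  | 2-wide

PAIRS = 6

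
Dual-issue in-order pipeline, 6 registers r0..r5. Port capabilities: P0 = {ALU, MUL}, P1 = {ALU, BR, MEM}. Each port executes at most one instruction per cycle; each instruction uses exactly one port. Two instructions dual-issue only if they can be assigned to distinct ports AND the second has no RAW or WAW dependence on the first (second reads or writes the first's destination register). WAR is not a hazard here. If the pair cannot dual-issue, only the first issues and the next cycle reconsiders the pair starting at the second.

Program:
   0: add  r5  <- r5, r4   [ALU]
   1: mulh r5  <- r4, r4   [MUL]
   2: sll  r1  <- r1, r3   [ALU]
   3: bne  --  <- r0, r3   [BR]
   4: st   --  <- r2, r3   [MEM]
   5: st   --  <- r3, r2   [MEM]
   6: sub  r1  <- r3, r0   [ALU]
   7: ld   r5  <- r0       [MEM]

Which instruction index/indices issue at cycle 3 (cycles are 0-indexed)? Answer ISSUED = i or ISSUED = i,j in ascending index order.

  cy0 -> i0 (add) WAW r5
  cy1 -> i1,i2 (mulh/sll) dual
  cy2 -> i3 (bne) no-port BR/MEM
  cy3 -> i4 (st) no-port MEM/MEM
  cy4 -> i5,i6 (st/sub) dual
  cy5 -> i7 (ld) tail

ISSUED = 4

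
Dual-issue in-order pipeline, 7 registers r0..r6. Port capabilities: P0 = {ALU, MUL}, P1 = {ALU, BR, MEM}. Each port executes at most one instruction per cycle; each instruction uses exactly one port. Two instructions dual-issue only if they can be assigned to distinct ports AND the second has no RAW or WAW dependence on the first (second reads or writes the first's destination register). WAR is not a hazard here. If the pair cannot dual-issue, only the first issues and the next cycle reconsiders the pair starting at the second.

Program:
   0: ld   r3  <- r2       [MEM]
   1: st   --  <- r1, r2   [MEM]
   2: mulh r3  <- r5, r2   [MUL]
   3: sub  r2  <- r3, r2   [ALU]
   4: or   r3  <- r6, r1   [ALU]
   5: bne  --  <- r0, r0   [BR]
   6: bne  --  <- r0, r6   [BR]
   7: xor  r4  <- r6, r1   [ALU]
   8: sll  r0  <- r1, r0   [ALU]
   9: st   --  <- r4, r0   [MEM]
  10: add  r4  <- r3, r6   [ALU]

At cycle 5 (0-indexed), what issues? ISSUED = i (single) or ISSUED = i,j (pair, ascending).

ISSUED = 8

[0] i0  ld.MEM  -- no-port MEM/MEM
[1] i1+i2  st.MEM;mulh.MUL  -- dual
[2] i3+i4  sub.ALU;or.ALU  -- dual
[3] i5  bne.BR  -- no-port BR/BR
[4] i6+i7  bne.BR;xor.ALU  -- dual
[5] i8  sll.ALU  -- RAW r0
[6] i9+i10  st.MEM;add.ALU  -- dual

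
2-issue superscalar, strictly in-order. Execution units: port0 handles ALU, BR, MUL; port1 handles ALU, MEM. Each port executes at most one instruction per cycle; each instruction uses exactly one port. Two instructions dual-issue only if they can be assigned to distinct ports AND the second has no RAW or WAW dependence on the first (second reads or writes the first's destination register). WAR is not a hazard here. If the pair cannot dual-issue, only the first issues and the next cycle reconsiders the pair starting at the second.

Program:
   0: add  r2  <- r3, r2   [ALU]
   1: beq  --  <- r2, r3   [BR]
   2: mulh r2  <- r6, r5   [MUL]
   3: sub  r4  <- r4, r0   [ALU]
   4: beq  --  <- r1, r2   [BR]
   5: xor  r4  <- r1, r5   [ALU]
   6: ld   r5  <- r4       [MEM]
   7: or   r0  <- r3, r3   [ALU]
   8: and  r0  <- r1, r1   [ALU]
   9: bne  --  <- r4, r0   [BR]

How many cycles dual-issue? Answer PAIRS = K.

PAIRS = 3

c0: i0 add.ALU  RAW r2
c1: i1 beq.BR  no-port BR/MUL
c2: i2&i3 mulh.MUL;sub.ALU  2-wide
c3: i4&i5 beq.BR;xor.ALU  2-wide
c4: i6&i7 ld.MEM;or.ALU  2-wide
c5: i8 and.ALU  RAW r0
c6: i9 bne.BR  tail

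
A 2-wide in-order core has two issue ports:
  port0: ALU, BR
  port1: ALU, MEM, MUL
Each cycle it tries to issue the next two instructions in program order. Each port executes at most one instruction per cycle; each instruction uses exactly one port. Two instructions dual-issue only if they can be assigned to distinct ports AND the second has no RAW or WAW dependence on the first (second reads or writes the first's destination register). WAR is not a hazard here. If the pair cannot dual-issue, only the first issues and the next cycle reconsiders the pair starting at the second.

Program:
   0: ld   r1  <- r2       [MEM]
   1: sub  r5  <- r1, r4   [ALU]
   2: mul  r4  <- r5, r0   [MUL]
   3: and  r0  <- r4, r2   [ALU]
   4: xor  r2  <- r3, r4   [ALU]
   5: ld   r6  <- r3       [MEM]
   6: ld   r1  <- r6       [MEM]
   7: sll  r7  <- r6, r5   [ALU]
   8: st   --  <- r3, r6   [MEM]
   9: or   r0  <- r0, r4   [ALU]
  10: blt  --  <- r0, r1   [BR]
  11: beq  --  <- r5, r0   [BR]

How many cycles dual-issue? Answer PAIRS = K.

PAIRS = 3

  cy0 -> i0 (ld) RAW r1
  cy1 -> i1 (sub) RAW r5
  cy2 -> i2 (mul) RAW r4
  cy3 -> i3/i4 (and xor) pair
  cy4 -> i5 (ld) no-port MEM/MEM
  cy5 -> i6/i7 (ld sll) pair
  cy6 -> i8/i9 (st or) pair
  cy7 -> i10 (blt) no-port BR/BR
  cy8 -> i11 (beq) tail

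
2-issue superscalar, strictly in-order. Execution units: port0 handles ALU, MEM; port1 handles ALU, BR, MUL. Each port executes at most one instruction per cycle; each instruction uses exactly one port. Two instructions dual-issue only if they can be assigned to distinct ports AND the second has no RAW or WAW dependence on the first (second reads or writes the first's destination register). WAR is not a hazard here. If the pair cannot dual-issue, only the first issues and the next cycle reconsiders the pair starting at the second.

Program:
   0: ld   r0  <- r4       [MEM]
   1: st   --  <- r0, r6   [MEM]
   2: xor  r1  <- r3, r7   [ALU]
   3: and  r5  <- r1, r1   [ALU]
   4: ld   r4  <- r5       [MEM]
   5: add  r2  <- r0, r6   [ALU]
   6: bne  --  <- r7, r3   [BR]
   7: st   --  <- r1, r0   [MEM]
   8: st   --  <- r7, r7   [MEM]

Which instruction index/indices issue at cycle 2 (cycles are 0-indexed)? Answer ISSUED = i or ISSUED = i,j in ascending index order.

ISSUED = 3

#0 head=0: ld.MEM i0 no-port MEM/MEM
#1 head=1: st.MEM xor.ALU i1&i2 dual
#2 head=3: and.ALU i3 RAW r5
#3 head=4: ld.MEM add.ALU i4&i5 dual
#4 head=6: bne.BR st.MEM i6&i7 dual
#5 head=8: st.MEM i8 tail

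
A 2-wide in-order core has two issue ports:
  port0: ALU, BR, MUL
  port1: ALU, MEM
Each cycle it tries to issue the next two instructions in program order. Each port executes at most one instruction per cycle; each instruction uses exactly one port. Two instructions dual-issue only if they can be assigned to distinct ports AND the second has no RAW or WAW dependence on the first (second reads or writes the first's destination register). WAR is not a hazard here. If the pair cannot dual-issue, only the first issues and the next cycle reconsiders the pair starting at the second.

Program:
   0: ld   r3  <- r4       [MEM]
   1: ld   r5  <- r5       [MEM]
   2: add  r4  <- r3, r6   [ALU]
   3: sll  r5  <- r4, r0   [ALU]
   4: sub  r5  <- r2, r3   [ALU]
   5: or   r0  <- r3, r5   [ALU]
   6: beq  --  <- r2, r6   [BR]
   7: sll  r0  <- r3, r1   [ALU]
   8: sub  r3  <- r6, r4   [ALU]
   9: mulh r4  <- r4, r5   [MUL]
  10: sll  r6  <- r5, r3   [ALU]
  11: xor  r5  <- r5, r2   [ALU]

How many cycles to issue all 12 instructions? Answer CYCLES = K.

CYCLES = 8

0. ld @i0  | no-port MEM/MEM
1. ld+add @i1,i2  | pair
2. sll @i3  | WAW r5
3. sub @i4  | RAW r5
4. or+beq @i5,i6  | pair
5. sll+sub @i7,i8  | pair
6. mulh+sll @i9,i10  | pair
7. xor @i11  | tail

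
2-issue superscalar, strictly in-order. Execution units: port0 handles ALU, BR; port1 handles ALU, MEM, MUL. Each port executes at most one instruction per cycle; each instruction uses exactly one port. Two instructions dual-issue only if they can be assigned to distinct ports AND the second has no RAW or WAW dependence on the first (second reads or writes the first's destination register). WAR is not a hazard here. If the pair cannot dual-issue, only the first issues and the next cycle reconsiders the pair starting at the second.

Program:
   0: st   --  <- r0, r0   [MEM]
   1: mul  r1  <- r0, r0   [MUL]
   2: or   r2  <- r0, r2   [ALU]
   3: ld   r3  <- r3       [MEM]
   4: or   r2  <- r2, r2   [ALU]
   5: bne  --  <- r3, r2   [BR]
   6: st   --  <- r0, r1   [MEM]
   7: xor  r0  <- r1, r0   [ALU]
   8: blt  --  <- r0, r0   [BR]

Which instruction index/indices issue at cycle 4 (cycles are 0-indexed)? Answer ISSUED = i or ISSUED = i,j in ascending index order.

ISSUED = 7

#0 head=0: st i0 no-port MEM/MUL
#1 head=1: mul/or i1/i2 dual
#2 head=3: ld/or i3/i4 dual
#3 head=5: bne/st i5/i6 dual
#4 head=7: xor i7 RAW r0
#5 head=8: blt i8 tail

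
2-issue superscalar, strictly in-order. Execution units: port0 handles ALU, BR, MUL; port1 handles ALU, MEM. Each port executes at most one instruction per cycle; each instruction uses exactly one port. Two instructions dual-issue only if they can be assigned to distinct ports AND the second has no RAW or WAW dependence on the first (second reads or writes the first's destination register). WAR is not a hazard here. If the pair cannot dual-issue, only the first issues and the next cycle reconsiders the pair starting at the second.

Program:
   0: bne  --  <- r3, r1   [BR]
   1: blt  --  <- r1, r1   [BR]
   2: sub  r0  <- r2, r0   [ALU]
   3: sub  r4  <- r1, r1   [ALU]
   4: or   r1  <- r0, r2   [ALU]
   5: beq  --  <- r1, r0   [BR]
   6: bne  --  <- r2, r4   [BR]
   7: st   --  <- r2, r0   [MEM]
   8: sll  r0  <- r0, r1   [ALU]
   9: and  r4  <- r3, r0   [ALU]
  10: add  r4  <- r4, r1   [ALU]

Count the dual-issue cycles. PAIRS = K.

PAIRS = 3

  cy0 -> i0 (bne.BR) no-port BR/BR
  cy1 -> i1,i2 (blt.BR;sub.ALU) dual
  cy2 -> i3,i4 (sub.ALU;or.ALU) dual
  cy3 -> i5 (beq.BR) no-port BR/BR
  cy4 -> i6,i7 (bne.BR;st.MEM) dual
  cy5 -> i8 (sll.ALU) RAW r0
  cy6 -> i9 (and.ALU) RAW+WAW r4
  cy7 -> i10 (add.ALU) tail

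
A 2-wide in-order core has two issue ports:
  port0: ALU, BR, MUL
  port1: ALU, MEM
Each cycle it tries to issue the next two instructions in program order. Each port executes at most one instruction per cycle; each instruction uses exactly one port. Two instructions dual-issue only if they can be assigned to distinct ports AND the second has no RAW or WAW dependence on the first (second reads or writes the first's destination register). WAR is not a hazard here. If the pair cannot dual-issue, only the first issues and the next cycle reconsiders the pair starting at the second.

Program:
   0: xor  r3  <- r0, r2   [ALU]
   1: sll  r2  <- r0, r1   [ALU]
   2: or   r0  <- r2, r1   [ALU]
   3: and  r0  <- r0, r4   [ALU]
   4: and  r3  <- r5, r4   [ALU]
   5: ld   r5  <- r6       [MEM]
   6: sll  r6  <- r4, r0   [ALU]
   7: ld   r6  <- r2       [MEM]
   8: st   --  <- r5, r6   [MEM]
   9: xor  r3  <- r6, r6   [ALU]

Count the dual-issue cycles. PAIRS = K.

PAIRS = 4

[0] i0/i1  xor+sll  -- 2-wide
[1] i2  or  -- RAW+WAW r0
[2] i3/i4  and+and  -- 2-wide
[3] i5/i6  ld+sll  -- 2-wide
[4] i7  ld  -- no-port MEM/MEM
[5] i8/i9  st+xor  -- 2-wide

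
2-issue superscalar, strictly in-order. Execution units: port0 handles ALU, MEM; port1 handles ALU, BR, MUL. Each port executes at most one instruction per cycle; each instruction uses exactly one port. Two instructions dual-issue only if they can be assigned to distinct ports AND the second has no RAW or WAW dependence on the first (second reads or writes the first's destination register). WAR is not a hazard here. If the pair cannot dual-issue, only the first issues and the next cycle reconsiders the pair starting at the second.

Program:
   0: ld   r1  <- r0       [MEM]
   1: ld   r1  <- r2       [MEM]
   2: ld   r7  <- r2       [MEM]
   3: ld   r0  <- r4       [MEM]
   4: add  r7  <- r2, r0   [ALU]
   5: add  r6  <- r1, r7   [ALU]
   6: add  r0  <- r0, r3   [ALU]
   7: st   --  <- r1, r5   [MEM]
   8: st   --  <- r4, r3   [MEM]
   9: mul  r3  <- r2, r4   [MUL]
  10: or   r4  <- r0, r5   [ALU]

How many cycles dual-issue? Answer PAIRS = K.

  cy0 -> i0 (ld.MEM) no-port MEM/MEM
  cy1 -> i1 (ld.MEM) no-port MEM/MEM
  cy2 -> i2 (ld.MEM) no-port MEM/MEM
  cy3 -> i3 (ld.MEM) RAW r0
  cy4 -> i4 (add.ALU) RAW r7
  cy5 -> i5,i6 (add.ALU/add.ALU) pair
  cy6 -> i7 (st.MEM) no-port MEM/MEM
  cy7 -> i8,i9 (st.MEM/mul.MUL) pair
  cy8 -> i10 (or.ALU) tail

PAIRS = 2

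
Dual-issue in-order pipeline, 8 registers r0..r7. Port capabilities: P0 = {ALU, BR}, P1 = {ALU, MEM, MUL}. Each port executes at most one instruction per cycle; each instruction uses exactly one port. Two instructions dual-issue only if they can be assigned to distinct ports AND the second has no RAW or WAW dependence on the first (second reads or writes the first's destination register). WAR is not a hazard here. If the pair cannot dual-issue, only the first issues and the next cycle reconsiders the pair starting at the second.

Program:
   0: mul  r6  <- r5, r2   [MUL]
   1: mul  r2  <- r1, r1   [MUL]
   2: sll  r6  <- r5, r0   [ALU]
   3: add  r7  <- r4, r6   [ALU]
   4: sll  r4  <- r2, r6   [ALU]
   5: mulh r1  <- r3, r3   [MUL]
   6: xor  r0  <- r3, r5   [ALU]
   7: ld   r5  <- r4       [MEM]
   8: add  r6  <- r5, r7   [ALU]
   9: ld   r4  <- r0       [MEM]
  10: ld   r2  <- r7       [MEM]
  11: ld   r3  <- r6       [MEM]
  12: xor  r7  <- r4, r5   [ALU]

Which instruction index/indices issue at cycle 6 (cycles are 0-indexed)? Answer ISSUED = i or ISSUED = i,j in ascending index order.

ISSUED = 10

#0 head=0: mul i0 no-port MUL/MUL
#1 head=1: mul sll i1+i2 pair
#2 head=3: add sll i3+i4 pair
#3 head=5: mulh xor i5+i6 pair
#4 head=7: ld i7 RAW r5
#5 head=8: add ld i8+i9 pair
#6 head=10: ld i10 no-port MEM/MEM
#7 head=11: ld xor i11+i12 pair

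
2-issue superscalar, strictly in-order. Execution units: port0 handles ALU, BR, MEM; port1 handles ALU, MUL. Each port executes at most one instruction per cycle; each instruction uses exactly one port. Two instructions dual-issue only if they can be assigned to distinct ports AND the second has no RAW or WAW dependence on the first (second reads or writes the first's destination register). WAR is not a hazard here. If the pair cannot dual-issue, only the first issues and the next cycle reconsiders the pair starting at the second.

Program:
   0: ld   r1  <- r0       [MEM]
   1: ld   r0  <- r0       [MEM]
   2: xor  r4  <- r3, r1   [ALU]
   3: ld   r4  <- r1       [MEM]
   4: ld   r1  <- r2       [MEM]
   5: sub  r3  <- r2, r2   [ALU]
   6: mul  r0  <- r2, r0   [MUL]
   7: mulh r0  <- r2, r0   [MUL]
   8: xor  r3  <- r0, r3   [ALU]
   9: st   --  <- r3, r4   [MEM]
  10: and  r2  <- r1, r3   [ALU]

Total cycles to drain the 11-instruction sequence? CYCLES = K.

CYCLES = 8

[0] i0  ld.MEM  -- no-port MEM/MEM
[1] i1&i2  ld.MEM+xor.ALU  -- pair
[2] i3  ld.MEM  -- no-port MEM/MEM
[3] i4&i5  ld.MEM+sub.ALU  -- pair
[4] i6  mul.MUL  -- no-port MUL/MUL
[5] i7  mulh.MUL  -- RAW r0
[6] i8  xor.ALU  -- RAW r3
[7] i9&i10  st.MEM+and.ALU  -- pair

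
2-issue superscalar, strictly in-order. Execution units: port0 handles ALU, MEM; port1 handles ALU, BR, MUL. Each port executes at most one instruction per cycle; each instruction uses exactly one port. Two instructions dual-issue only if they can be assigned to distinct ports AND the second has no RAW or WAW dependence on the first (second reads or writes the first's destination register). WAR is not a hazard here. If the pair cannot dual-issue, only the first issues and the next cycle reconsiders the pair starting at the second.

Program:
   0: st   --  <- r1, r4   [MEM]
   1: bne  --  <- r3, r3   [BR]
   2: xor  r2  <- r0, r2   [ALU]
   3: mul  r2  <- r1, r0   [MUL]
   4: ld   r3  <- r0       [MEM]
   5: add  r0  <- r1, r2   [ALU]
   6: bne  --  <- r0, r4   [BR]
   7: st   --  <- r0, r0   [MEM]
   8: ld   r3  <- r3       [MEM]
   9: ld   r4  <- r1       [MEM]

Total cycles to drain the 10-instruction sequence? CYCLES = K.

t=0 i0,i1:st.MEM/bne.BR ; pair
t=1 i2:xor.ALU ; WAW r2
t=2 i3,i4:mul.MUL/ld.MEM ; pair
t=3 i5:add.ALU ; RAW r0
t=4 i6,i7:bne.BR/st.MEM ; pair
t=5 i8:ld.MEM ; no-port MEM/MEM
t=6 i9:ld.MEM ; tail

CYCLES = 7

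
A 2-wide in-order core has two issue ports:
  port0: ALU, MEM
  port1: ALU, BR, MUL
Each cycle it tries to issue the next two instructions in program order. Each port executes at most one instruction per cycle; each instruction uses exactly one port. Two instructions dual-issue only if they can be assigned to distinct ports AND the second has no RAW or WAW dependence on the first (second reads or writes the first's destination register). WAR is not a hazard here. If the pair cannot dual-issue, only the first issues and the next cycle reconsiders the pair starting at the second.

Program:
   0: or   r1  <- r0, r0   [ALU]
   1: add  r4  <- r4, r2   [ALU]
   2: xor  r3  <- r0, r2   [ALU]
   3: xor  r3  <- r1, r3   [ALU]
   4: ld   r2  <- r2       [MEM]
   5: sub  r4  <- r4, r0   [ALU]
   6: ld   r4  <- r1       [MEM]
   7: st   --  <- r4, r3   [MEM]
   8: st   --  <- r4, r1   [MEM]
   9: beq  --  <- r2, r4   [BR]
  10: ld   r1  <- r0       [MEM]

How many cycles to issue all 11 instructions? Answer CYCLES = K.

[0] i0/i1  or add  -- dual
[1] i2  xor  -- RAW+WAW r3
[2] i3/i4  xor ld  -- dual
[3] i5  sub  -- WAW r4
[4] i6  ld  -- no-port MEM/MEM
[5] i7  st  -- no-port MEM/MEM
[6] i8/i9  st beq  -- dual
[7] i10  ld  -- tail

CYCLES = 8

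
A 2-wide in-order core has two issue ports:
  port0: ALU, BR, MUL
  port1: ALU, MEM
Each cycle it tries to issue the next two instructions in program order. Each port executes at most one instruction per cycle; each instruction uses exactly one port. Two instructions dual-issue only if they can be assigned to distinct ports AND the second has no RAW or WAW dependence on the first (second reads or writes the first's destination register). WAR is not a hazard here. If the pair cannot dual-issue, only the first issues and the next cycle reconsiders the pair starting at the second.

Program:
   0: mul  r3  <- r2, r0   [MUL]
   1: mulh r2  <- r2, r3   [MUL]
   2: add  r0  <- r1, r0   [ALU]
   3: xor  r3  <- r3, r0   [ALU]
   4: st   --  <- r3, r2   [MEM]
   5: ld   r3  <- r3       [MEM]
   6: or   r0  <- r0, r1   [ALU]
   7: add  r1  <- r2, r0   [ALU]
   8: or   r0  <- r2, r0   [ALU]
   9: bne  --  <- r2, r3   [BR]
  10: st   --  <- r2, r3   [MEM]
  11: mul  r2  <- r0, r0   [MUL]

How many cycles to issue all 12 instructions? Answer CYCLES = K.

c0: i0 mul  no-port MUL/MUL
c1: i1+i2 mulh/add  2-wide
c2: i3 xor  RAW r3
c3: i4 st  no-port MEM/MEM
c4: i5+i6 ld/or  2-wide
c5: i7+i8 add/or  2-wide
c6: i9+i10 bne/st  2-wide
c7: i11 mul  tail

CYCLES = 8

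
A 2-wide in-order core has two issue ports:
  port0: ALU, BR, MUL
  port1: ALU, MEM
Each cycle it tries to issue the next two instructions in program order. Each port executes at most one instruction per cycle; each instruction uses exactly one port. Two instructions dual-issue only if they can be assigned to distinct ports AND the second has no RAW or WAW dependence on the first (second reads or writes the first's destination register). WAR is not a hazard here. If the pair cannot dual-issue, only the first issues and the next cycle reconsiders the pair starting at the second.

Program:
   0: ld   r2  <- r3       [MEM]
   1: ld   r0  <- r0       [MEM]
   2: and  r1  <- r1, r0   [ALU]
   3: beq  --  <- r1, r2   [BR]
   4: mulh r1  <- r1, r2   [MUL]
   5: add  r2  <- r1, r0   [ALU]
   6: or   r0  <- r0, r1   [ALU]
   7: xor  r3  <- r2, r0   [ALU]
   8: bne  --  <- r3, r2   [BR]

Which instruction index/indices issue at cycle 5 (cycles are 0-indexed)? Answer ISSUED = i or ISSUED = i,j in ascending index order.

ISSUED = 5,6

t=0 i0:ld.MEM ; no-port MEM/MEM
t=1 i1:ld.MEM ; RAW r0
t=2 i2:and.ALU ; RAW r1
t=3 i3:beq.BR ; no-port BR/MUL
t=4 i4:mulh.MUL ; RAW r1
t=5 i5+i6:add.ALU+or.ALU ; 2-wide
t=6 i7:xor.ALU ; RAW r3
t=7 i8:bne.BR ; tail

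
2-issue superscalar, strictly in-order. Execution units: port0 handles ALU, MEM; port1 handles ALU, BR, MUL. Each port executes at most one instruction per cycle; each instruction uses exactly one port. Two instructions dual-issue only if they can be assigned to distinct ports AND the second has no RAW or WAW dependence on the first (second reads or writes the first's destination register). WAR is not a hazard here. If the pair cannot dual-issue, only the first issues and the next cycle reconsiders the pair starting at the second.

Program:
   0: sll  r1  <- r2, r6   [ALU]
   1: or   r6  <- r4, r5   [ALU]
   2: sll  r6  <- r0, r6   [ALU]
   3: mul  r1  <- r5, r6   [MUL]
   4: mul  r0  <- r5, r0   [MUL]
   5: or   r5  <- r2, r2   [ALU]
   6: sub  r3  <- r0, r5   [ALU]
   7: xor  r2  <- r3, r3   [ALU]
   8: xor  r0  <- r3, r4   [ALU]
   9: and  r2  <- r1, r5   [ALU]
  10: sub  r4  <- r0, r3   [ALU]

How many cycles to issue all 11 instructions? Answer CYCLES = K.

0. sll.ALU+or.ALU @i0,i1  | 2-wide
1. sll.ALU @i2  | RAW r6
2. mul.MUL @i3  | no-port MUL/MUL
3. mul.MUL+or.ALU @i4,i5  | 2-wide
4. sub.ALU @i6  | RAW r3
5. xor.ALU+xor.ALU @i7,i8  | 2-wide
6. and.ALU+sub.ALU @i9,i10  | 2-wide

CYCLES = 7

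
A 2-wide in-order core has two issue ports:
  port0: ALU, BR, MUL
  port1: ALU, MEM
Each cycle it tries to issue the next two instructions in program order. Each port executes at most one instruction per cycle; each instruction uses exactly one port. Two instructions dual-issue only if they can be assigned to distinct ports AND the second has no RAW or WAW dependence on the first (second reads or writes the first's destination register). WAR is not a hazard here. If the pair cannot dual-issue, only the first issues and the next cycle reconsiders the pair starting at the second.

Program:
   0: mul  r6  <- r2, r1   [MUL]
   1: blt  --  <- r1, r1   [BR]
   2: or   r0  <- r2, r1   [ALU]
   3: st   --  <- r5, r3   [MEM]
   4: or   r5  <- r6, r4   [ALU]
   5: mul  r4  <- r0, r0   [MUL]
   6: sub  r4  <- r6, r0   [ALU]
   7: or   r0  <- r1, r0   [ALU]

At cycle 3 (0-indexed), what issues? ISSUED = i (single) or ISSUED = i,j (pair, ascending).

#0 head=0: mul i0 no-port MUL/BR
#1 head=1: blt/or i1,i2 2-wide
#2 head=3: st/or i3,i4 2-wide
#3 head=5: mul i5 WAW r4
#4 head=6: sub/or i6,i7 2-wide

ISSUED = 5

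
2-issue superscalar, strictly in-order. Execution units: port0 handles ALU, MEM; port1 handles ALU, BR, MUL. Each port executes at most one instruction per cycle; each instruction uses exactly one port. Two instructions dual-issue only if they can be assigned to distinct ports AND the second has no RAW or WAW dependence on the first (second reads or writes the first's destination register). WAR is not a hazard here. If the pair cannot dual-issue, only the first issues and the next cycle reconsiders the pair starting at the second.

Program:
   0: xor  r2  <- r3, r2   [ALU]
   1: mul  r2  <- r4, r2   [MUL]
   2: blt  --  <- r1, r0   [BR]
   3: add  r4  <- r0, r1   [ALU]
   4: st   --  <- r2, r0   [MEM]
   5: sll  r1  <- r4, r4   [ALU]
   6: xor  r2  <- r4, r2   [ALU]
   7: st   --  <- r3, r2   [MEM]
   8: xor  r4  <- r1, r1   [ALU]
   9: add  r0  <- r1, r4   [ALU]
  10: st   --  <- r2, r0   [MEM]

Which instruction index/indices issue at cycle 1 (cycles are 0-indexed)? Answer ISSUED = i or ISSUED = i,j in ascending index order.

ISSUED = 1

[0] i0  xor.ALU  -- RAW+WAW r2
[1] i1  mul.MUL  -- no-port MUL/BR
[2] i2/i3  blt.BR;add.ALU  -- dual
[3] i4/i5  st.MEM;sll.ALU  -- dual
[4] i6  xor.ALU  -- RAW r2
[5] i7/i8  st.MEM;xor.ALU  -- dual
[6] i9  add.ALU  -- RAW r0
[7] i10  st.MEM  -- tail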